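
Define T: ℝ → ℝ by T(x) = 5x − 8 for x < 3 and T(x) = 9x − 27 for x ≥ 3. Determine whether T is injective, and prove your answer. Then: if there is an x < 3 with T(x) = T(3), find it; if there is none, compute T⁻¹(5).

Both pieces are strictly increasing (slopes 5 and 9), so each is injective on its own interval.
The left piece maps (−∞, 3) onto (−∞, 7); the right piece maps [3, ∞) onto [0, ∞).
These images overlap. In particular T(3) = 0 (right piece), and solving 5x − 8 = 0 on the left piece gives x = 8/5 < 3.
So T(8/5) = T(3) with 8/5 ≠ 3, and T is not injective. This x = 8/5 is the requested value below 3.

8/5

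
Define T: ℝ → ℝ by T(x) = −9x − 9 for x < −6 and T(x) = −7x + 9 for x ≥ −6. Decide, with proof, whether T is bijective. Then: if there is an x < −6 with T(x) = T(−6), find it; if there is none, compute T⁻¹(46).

Both pieces are strictly decreasing (slopes −9 and −7), so each is injective on its own interval.
The left piece maps (−∞, −6) onto (45, ∞); the right piece maps [−6, ∞) onto (−∞, 51].
These images overlap. In particular T(−6) = 51 (right piece), and solving −9x − 9 = 51 on the left piece gives x = −20/3 < −6.
So T(−20/3) = T(−6) with −20/3 ≠ −6, and T is not injective, hence not bijective. This x = −20/3 is the requested value below −6.

-20/3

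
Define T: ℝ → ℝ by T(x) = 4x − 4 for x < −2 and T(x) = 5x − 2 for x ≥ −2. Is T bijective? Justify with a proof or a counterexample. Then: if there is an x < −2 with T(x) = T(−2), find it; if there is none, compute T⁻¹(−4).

Both pieces are strictly increasing (slopes 4 and 5), so each is injective on its own interval.
The left piece maps (−∞, −2) onto (−∞, −12); the right piece maps [−2, ∞) onto [−12, ∞).
Since −12 = −12, the images partition ℝ: T is injective and surjective, hence bijective.
Because the two images are disjoint, no x < −2 has T(x) = T(−2), so we compute T⁻¹(−4): −4 lies in [−12, ∞), so solve 5x − 2 = −4: x = (−4 + 2)/5 = −2/5.

-2/5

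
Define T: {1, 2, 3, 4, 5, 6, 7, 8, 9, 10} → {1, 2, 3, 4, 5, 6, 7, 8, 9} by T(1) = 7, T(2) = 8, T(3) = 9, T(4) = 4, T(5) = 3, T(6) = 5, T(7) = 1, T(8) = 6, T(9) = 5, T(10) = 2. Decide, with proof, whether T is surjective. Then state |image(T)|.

9

Every element of the codomain has a preimage: 1 = T(7), 2 = T(10), 3 = T(5), 4 = T(4), 5 = T(6), 6 = T(8), 7 = T(1), 8 = T(2), 9 = T(3).
Therefore T is surjective.
The image of T is {1, 2, 3, 4, 5, 6, 7, 8, 9}, which has 9 elements.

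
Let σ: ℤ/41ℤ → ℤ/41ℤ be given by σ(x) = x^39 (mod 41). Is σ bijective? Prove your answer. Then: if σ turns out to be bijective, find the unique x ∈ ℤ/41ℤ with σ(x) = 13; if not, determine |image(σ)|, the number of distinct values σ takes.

19

Since 41 is prime, the nonzero elements of ℤ/41ℤ form a cyclic group of order 40.
As gcd(39, 40) = 1, raising to the 39th power is a bijection on this group: if a^39 ≡ b^39 then (ab^{−1})^39 = 1, and the only element of order dividing gcd(39, 40) = 1 is 1, so a = b.
With σ(0) = 0 this makes σ injective on all of ℤ/41ℤ, hence bijective (finite equal-size domain and codomain). In particular σ is bijective.
Since σ is bijective, we find the preimage of 13. The inverse of x ↦ x^39 on (ℤ/41ℤ)^× is x ↦ x^39, because 39·39 = 1521 = 38·40 + 1 ≡ 1 (mod 40) and x^{40} = 1 for x ≠ 0 (Fermat). So σ⁻¹(13) = 13^39 mod 41.
Repeated squaring mod 41: 13^1 ≡ 13, 13^2 ≡ 13² = 169 ≡ 5, 13^4 ≡ 5² = 25, 13^8 ≡ 25² = 625 ≡ 10, 13^16 ≡ 10² = 100 ≡ 18, 13^32 ≡ 18² = 324 ≡ 37. Since 39 = 32 + 4 + 2 + 1, 13^39 ≡ 37·25·5·13: 37·25 = 925 ≡ 23, then 23·5 = 115 ≡ 33, then 33·13 = 429 ≡ 19. So 13^39 ≡ 19 (mod 41).
Hence σ⁻¹(13) = 19.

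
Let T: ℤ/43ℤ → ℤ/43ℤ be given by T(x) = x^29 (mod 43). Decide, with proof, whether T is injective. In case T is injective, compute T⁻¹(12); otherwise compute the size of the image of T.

Since 43 is prime, the nonzero elements of ℤ/43ℤ form a cyclic group of order 42.
As gcd(29, 42) = 1, raising to the 29th power is a bijection on this group: if a^29 ≡ b^29 then (ab^{−1})^29 = 1, and the only element of order dividing gcd(29, 42) = 1 is 1, so a = b.
With T(0) = 0 this makes T injective on all of ℤ/43ℤ, hence bijective (finite equal-size domain and codomain). In particular T is injective.
Since T is injective, we find the preimage of 12. The inverse of x ↦ x^29 on (ℤ/43ℤ)^× is x ↦ x^29, because 29·29 = 841 = 20·42 + 1 ≡ 1 (mod 42) and x^{42} = 1 for x ≠ 0 (Fermat). So T⁻¹(12) = 12^29 mod 43.
Repeated squaring mod 43: 12^1 ≡ 12, 12^2 ≡ 12² = 144 ≡ 15, 12^4 ≡ 15² = 225 ≡ 10, 12^8 ≡ 10² = 100 ≡ 14, 12^16 ≡ 14² = 196 ≡ 24. Since 29 = 16 + 8 + 4 + 1, 12^29 ≡ 24·14·10·12: 24·14 = 336 ≡ 35, then 35·10 = 350 ≡ 6, then 6·12 = 72 ≡ 29. So 12^29 ≡ 29 (mod 43).
Hence T⁻¹(12) = 29.

29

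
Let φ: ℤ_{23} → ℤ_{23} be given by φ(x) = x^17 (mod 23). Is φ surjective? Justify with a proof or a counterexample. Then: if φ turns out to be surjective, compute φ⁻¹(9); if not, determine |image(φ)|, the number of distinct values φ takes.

12

Since 23 is prime, the nonzero elements of ℤ_{23} form a cyclic group of order 22.
As gcd(17, 22) = 1, raising to the 17th power is a bijection on this group: if s^17 ≡ t^17 then (st^{−1})^17 = 1, and the only element of order dividing gcd(17, 22) = 1 is 1, so s = t.
With φ(0) = 0 this makes φ injective on all of ℤ_{23}, hence bijective (finite equal-size domain and codomain). In particular φ is surjective.
Since φ is surjective, we find the preimage of 9. The inverse of x ↦ x^17 on (ℤ_{23})^× is x ↦ x^13, because 17·13 = 221 = 10·22 + 1 ≡ 1 (mod 22) and x^{22} = 1 for x ≠ 0 (Fermat). So φ⁻¹(9) = 9^13 mod 23.
Repeated squaring mod 23: 9^1 ≡ 9, 9^2 ≡ 9² = 81 ≡ 12, 9^4 ≡ 12² = 144 ≡ 6, 9^8 ≡ 6² = 36 ≡ 13. Since 13 = 8 + 4 + 1, 9^13 ≡ 13·6·9: 13·6 = 78 ≡ 9, then 9·9 = 81 ≡ 12. So 9^13 ≡ 12 (mod 23).
Hence φ⁻¹(9) = 12.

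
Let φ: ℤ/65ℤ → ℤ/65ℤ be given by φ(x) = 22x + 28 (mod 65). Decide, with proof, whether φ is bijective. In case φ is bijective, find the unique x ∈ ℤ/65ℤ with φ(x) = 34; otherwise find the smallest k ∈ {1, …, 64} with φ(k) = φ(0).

Suppose φ(s) = φ(t) in ℤ/65ℤ. Then 22s + 28 ≡ 22t + 28 (mod 65), so 22(s − t) ≡ 0 (mod 65).
Since gcd(22, 65) = 1, 22 is invertible modulo 65, hence s − t ≡ 0 (mod 65), i.e. s = t.
We now compute 22⁻¹ mod 65 explicitly. Euclid's algorithm: 65 = 2·22 + 21, 22 = 1·21 + 1; back-substituting gives 1 = 3·22 − 1·65, so 22⁻¹ ≡ 3 (mod 65).
For any y ∈ ℤ/65ℤ, x = 3(y − 28) mod 65 satisfies φ(x) = 22·3(y − 28) + 28 ≡ y (since 22·3 ≡ 1 mod 65). So every y has a preimage.
So φ is bijective.
Since φ is bijective, we compute φ⁻¹(34): solve 22x + 28 ≡ 34 (mod 65), i.e. 22x ≡ 6 (mod 65).
Multiplying by 22⁻¹ = 3 gives x ≡ 3·6 = 18 ≡ 18 (mod 65).
Check: φ(18) = 22·18 + 28 = 424 = 6·65 + 34 ≡ 34 (mod 65).

18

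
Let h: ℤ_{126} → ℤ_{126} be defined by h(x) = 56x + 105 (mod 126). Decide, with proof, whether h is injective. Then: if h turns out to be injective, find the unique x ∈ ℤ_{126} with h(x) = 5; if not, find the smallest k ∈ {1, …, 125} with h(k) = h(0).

By definition, h is injective when h(s) = h(t) forces s = t.
We have gcd(56, 126) = 14 > 1. Taking s = 0 and t = 9: h(0) = 105 and h(9) = 56·9 + 105 = 609 ≡ 105 (mod 126).
So h(0) = h(9) while 0 ≠ 9, hence h is not injective.
Since h is not injective, we find the least positive k with h(k) = h(0): this means 56k ≡ 0 (mod 126), i.e. 126 ∣ 56k. Since gcd(56, 126) = 14, dividing through by 14 this holds exactly when 9 ∣ 4k, and as gcd(4, 9) = 1, exactly when 9 ∣ k.
The smallest positive such k is 9.

9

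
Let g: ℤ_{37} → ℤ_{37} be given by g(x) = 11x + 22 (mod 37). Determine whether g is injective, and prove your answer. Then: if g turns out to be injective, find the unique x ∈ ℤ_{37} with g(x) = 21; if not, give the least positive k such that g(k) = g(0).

10

Suppose g(s) = g(t) in ℤ_{37}. Then 11s + 22 ≡ 11t + 22 (mod 37), hence 11(s − t) ≡ 0 (mod 37).
Since gcd(11, 37) = 1, 11 is invertible modulo 37, therefore s − t ≡ 0 (mod 37), i.e. s = t.
Hence g is injective.
We now compute 11⁻¹ mod 37 explicitly. Euclid's algorithm: 37 = 3·11 + 4, 11 = 2·4 + 3, 4 = 1·3 + 1; back-substituting gives 1 = 27·11 − 8·37, so 11⁻¹ ≡ 27 (mod 37).
Since g is injective, we find g⁻¹(21): we need 11x ≡ 21 − 22 ≡ 36 (mod 37). Using 11⁻¹ = 27: x ≡ 27·36 = 972 = 26·37 + 10, so x = 10.
Check: g(10) = 11·10 + 22 = 132 = 3·37 + 21 ≡ 21 (mod 37).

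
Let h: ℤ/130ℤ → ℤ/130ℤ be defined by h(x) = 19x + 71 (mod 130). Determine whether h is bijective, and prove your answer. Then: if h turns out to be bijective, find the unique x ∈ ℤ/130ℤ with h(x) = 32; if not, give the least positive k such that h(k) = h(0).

39

If h(a) = h(b), then 19a ≡ 19b (mod 130). Because gcd(19, 130) = 1, we may cancel 19 to get a ≡ b (mod 130).
We now compute 19⁻¹ mod 130 explicitly. Euclid's algorithm: 130 = 6·19 + 16, 19 = 1·16 + 3, 16 = 5·3 + 1; back-substituting gives 1 = 89·19 − 13·130, so 19⁻¹ ≡ 89 (mod 130).
For any y ∈ ℤ/130ℤ, x = 89(y − 71) mod 130 satisfies h(x) = 19·89(y − 71) + 71 ≡ y (since 19·89 ≡ 1 mod 130). So every y has a preimage.
Hence h is bijective.
Since h is bijective, we compute h⁻¹(32): solve 19x + 71 ≡ 32 (mod 130), i.e. 19x ≡ 91 (mod 130).
Multiplying by 19⁻¹ = 89 gives x ≡ 89·91 = 8099 = 62·130 + 39 ≡ 39 (mod 130).
Check: h(39) = 19·39 + 71 = 812 = 6·130 + 32 ≡ 32 (mod 130).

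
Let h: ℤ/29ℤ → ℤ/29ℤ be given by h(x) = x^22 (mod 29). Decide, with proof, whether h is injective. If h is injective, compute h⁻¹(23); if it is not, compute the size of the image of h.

h(14): Repeated squaring mod 29: 14^1 ≡ 14, 14^2 ≡ 14² = 196 ≡ 22, 14^4 ≡ 22² = 484 ≡ 20, 14^8 ≡ 20² = 400 ≡ 23, 14^16 ≡ 23² = 529 ≡ 7. Since 22 = 16 + 4 + 2, 14^22 ≡ 7·20·22: 7·20 = 140 ≡ 24, then 24·22 = 528 ≡ 6. So 14^22 ≡ 6 (mod 29).
h(15): Repeated squaring mod 29: 15^1 ≡ 15, 15^2 ≡ 15² = 225 ≡ 22, 15^4 ≡ 22² = 484 ≡ 20, 15^8 ≡ 20² = 400 ≡ 23, 15^16 ≡ 23² = 529 ≡ 7. Since 22 = 16 + 4 + 2, 15^22 ≡ 7·20·22: 7·20 = 140 ≡ 24, then 24·22 = 528 ≡ 6. So 15^22 ≡ 6 (mod 29).
So h(14) = h(15) = 6 while 14 ≠ 15, thus h is not injective.
Since h is not injective, we determine |image(h)|. Computing x^22 mod 29 for each x (by repeated squaring, reducing mod 29 at every step), the values h(0), h(1), …, h(28) are: 0, 1, 5, 22, 25, 24, 23, 7, 9, 20, 4, 13, 28, 16, 6, 6, 16, 28, 13, 4, 20, 9, 7, 23, 24, 25, 22, 5, 1.
The distinct values are {0, 1, 4, 5, 6, 7, 9, 13, 16, 20, 22, 23, 24, 25, 28}; there are 15 of them.

15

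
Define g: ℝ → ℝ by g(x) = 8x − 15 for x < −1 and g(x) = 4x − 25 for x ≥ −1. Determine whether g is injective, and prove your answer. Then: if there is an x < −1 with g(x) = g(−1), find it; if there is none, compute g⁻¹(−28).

-7/4

Both pieces are strictly increasing (slopes 8 and 4), so each is injective on its own interval.
The left piece maps (−∞, −1) onto (−∞, −23); the right piece maps [−1, ∞) onto [−29, ∞).
These images overlap. In particular g(−1) = −29 (right piece), and solving 8x − 15 = −29 on the left piece gives x = −7/4 < −1.
So g(−7/4) = g(−1) with −7/4 ≠ −1, and g is not injective. This x = −7/4 is the requested value below −1.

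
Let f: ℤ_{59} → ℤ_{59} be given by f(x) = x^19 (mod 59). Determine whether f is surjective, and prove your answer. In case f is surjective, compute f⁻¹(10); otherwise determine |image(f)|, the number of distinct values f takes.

Since 59 is prime, the nonzero elements of ℤ_{59} form a cyclic group of order 58.
As gcd(19, 58) = 1, raising to the 19th power is a bijection on this group: if s^19 ≡ t^19 then (st^{−1})^19 = 1, and the only element of order dividing gcd(19, 58) = 1 is 1, so s = t.
With f(0) = 0 this makes f injective on all of ℤ_{59}, hence bijective (finite equal-size domain and codomain). In particular f is surjective.
Since f is surjective, we find the preimage of 10. The inverse of x ↦ x^19 on (ℤ_{59})^× is x ↦ x^55, because 19·55 = 1045 = 18·58 + 1 ≡ 1 (mod 58) and x^{58} = 1 for x ≠ 0 (Fermat). So f⁻¹(10) = 10^55 mod 59.
Repeated squaring mod 59: 10^1 ≡ 10, 10^2 ≡ 10² = 100 ≡ 41, 10^4 ≡ 41² = 1681 ≡ 29, 10^8 ≡ 29² = 841 ≡ 15, 10^16 ≡ 15² = 225 ≡ 48, 10^32 ≡ 48² = 2304 ≡ 3. Since 55 = 32 + 16 + 4 + 2 + 1, 10^55 ≡ 3·48·29·41·10: 3·48 = 144 ≡ 26, then 26·29 = 754 ≡ 46, then 46·41 = 1886 ≡ 57, then 57·10 = 570 ≡ 39. So 10^55 ≡ 39 (mod 59).
Hence f⁻¹(10) = 39.

39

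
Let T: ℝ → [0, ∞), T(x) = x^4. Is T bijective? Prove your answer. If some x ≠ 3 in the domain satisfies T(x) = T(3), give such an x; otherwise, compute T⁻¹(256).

T(3) = 81 = (−3)^4 = T(−3) (since 4 is even), with 3 ≠ −3. So T is not injective, hence not bijective.
For the follow-up, such an x exists: taking x = −3 ∈ ℝ gives T(−3) = 81 = T(3) with −3 ≠ 3.

-3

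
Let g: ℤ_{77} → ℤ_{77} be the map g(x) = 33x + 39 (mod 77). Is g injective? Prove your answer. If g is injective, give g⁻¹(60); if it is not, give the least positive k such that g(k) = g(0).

7

Recall: injectivity means: for all s, t in the domain, g(s) = g(t) implies s = t.
We have gcd(33, 77) = 11 > 1. Taking s = 0 and t = 7: g(0) = 39 and g(7) = 33·7 + 39 = 270 ≡ 39 (mod 77).
So g(0) = g(7) while 0 ≠ 7, thus g is not injective.
Since g is not injective, we find the least positive k with g(k) = g(0): this means 33k ≡ 0 (mod 77), i.e. 77 ∣ 33k. Since gcd(33, 77) = 11, dividing through by 11 this holds exactly when 7 ∣ 3k, and as gcd(3, 7) = 1, exactly when 7 ∣ k.
The smallest positive such k is 7.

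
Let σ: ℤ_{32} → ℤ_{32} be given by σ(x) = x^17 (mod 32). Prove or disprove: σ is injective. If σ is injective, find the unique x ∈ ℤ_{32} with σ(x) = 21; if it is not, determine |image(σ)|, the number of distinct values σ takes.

σ(0) = 0^17 = 0.
σ(2): Repeated squaring mod 32: 2^1 ≡ 2, 2^2 ≡ 2² = 4, 2^4 ≡ 4² = 16, 2^8 ≡ 16² = 256 ≡ 0, 2^16 ≡ 0² = 0. Since 17 = 16 + 1, 2^17 ≡ 0·2: 0·2 = 0. So 2^17 ≡ 0 (mod 32).
So σ(0) = σ(2) = 0 while 0 ≠ 2, hence σ is not injective.
Since σ is not injective, we determine |image(σ)|. Computing x^17 mod 32 for each x (by repeated squaring, reducing mod 32 at every step), the values σ(0), σ(1), …, σ(31) are: 0, 1, 0, 3, 0, 5, 0, 7, 0, 9, 0, 11, 0, 13, 0, 15, 0, 17, 0, 19, 0, 21, 0, 23, 0, 25, 0, 27, 0, 29, 0, 31.
The distinct values are {0, 1, 3, 5, 7, 9, 11, 13, 15, 17, 19, 21, 23, 25, 27, 29, 31}; there are 17 of them.

17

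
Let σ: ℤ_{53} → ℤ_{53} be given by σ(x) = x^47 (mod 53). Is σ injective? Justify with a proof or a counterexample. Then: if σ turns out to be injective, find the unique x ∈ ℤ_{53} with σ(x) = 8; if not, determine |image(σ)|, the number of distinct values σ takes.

Since 53 is prime, the nonzero elements of ℤ_{53} form a cyclic group of order 52.
As gcd(47, 52) = 1, raising to the 47th power is a bijection on this group: if u^47 ≡ v^47 then (uv^{−1})^47 = 1, and the only element of order dividing gcd(47, 52) = 1 is 1, so u = v.
With σ(0) = 0 this makes σ injective on all of ℤ_{53}, hence bijective (finite equal-size domain and codomain). In particular σ is injective.
Since σ is injective, we find the preimage of 8. The inverse of x ↦ x^47 on (ℤ_{53})^× is x ↦ x^31, because 47·31 = 1457 = 28·52 + 1 ≡ 1 (mod 52) and x^{52} = 1 for x ≠ 0 (Fermat). So σ⁻¹(8) = 8^31 mod 53.
Repeated squaring mod 53: 8^1 ≡ 8, 8^2 ≡ 8² = 64 ≡ 11, 8^4 ≡ 11² = 121 ≡ 15, 8^8 ≡ 15² = 225 ≡ 13, 8^16 ≡ 13² = 169 ≡ 10. Since 31 = 16 + 8 + 4 + 2 + 1, 8^31 ≡ 10·13·15·11·8: 10·13 = 130 ≡ 24, then 24·15 = 360 ≡ 42, then 42·11 = 462 ≡ 38, then 38·8 = 304 ≡ 39. So 8^31 ≡ 39 (mod 53).
Hence σ⁻¹(8) = 39.

39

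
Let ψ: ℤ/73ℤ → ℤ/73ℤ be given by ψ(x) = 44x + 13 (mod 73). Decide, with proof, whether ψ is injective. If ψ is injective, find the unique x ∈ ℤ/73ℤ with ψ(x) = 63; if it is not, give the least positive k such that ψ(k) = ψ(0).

Suppose ψ(u) = ψ(v) in ℤ/73ℤ. Then 44u + 13 ≡ 44v + 13 (mod 73), hence 44(u − v) ≡ 0 (mod 73).
Since gcd(44, 73) = 1, 44 is invertible modulo 73, so u − v ≡ 0 (mod 73), i.e. u = v.
Hence ψ is injective.
We now compute 44⁻¹ mod 73 explicitly. Euclid's algorithm: 73 = 1·44 + 29, 44 = 1·29 + 15, 29 = 1·15 + 14, 15 = 1·14 + 1; back-substituting gives 1 = 5·44 − 3·73, so 44⁻¹ ≡ 5 (mod 73).
Since ψ is injective, we compute ψ⁻¹(63): solve 44x + 13 ≡ 63 (mod 73), i.e. 44x ≡ 50 (mod 73).
Multiplying by 44⁻¹ = 5 gives x ≡ 5·50 = 250 = 3·73 + 31 ≡ 31 (mod 73).
Check: ψ(31) = 44·31 + 13 = 1377 = 18·73 + 63 ≡ 63 (mod 73).

31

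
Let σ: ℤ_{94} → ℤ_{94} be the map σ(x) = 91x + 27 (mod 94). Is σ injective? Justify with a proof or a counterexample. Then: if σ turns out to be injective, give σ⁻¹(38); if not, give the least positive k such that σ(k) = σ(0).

Recall that injectivity means: for all a, b in the domain, σ(a) = σ(b) implies a = b.
Suppose σ(a) = σ(b) in ℤ_{94}. Then 91a + 27 ≡ 91b + 27 (mod 94), hence 91(a − b) ≡ 0 (mod 94).
Since gcd(91, 94) = 1, 91 is invertible modulo 94, thus a − b ≡ 0 (mod 94), i.e. a = b.
Therefore σ is injective.
We now compute 91⁻¹ mod 94 explicitly. Euclid's algorithm: 94 = 1·91 + 3, 91 = 30·3 + 1; back-substituting gives 1 = 31·91 − 30·94, so 91⁻¹ ≡ 31 (mod 94).
Since σ is injective, we find σ⁻¹(38): we need 91x ≡ 38 − 27 ≡ 11 (mod 94). Using 91⁻¹ = 31: x ≡ 31·11 = 341 = 3·94 + 59, so x = 59.
Check: σ(59) = 91·59 + 27 = 5396 = 57·94 + 38 ≡ 38 (mod 94).

59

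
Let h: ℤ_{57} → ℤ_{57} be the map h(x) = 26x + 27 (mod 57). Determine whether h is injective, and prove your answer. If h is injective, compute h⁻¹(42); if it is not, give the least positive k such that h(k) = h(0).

Suppose h(a) = h(b) in ℤ_{57}. Then 26a + 27 ≡ 26b + 27 (mod 57), so 26(a − b) ≡ 0 (mod 57).
Since gcd(26, 57) = 1, 26 is invertible modulo 57, hence a − b ≡ 0 (mod 57), i.e. a = b.
Therefore h is injective.
We now compute 26⁻¹ mod 57 explicitly. Euclid's algorithm: 57 = 2·26 + 5, 26 = 5·5 + 1; back-substituting gives 1 = 11·26 − 5·57, so 26⁻¹ ≡ 11 (mod 57).
Since h is injective, we compute h⁻¹(42): solve 26x + 27 ≡ 42 (mod 57), i.e. 26x ≡ 15 (mod 57).
Multiplying by 26⁻¹ = 11 gives x ≡ 11·15 = 165 = 2·57 + 51 ≡ 51 (mod 57).
Check: h(51) = 26·51 + 27 = 1353 = 23·57 + 42 ≡ 42 (mod 57).

51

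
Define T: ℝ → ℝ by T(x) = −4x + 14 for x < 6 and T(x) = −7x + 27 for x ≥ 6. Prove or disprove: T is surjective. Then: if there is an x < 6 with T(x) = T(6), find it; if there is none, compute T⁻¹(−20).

Both pieces are strictly decreasing (slopes −4 and −7), so each is injective on its own interval.
The left piece maps (−∞, 6) onto (−10, ∞); the right piece maps [6, ∞) onto (−∞, −15].
The union (−10, ∞) ∪ (−∞, −15] omits the interval between −10 and −15; in particular −10 has no preimage. So T is not surjective.
Because the two images are disjoint, no x < 6 has T(x) = T(6), so we compute T⁻¹(−20): −20 lies in (−∞, −15], so solve −7x + 27 = −20: x = (−20 − 27)/(−7) = 47/7.

47/7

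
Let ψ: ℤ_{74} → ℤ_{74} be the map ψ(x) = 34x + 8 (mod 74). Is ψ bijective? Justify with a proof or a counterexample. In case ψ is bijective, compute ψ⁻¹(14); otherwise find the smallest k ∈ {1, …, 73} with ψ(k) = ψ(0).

37

Recall: injectivity means: for all a, b in the domain, ψ(a) = ψ(b) implies a = b.
We have gcd(34, 74) = 2 > 1. Taking a = 0 and b = 37: ψ(0) = 8 and ψ(37) = 34·37 + 8 = 1266 ≡ 8 (mod 74).
So ψ(0) = ψ(37) while 0 ≠ 37, therefore ψ is not injective, hence not bijective.
Since ψ is not bijective, we find the least positive k with ψ(k) = ψ(0): this means 34k ≡ 0 (mod 74), i.e. 74 ∣ 34k. Since gcd(34, 74) = 2, dividing through by 2 this holds exactly when 37 ∣ 17k, and as gcd(17, 37) = 1, exactly when 37 ∣ k.
The smallest positive such k is 37.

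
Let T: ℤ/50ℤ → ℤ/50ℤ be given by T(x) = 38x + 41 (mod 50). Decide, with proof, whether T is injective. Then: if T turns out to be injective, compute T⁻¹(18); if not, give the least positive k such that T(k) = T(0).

25

Recall that T is injective if T(s) = T(t) implies s = t.
We have gcd(38, 50) = 2 > 1. Taking s = 0 and t = 25: T(0) = 41 and T(25) = 38·25 + 41 = 991 ≡ 41 (mod 50).
So T(0) = T(25) while 0 ≠ 25, therefore T is not injective.
Since T is not injective, we find the least positive k with T(k) = T(0): this means 38k ≡ 0 (mod 50), i.e. 50 ∣ 38k. Since gcd(38, 50) = 2, dividing through by 2 this holds exactly when 25 ∣ 19k, and as gcd(19, 25) = 1, exactly when 25 ∣ k.
The smallest positive such k is 25.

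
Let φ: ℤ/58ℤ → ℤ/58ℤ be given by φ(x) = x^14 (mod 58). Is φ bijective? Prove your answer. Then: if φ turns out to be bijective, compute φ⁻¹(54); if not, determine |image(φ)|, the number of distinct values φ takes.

φ(1) = 1^14 = 1.
φ(5): Repeated squaring mod 58: 5^1 ≡ 5, 5^2 ≡ 5² = 25, 5^4 ≡ 25² = 625 ≡ 45, 5^8 ≡ 45² = 2025 ≡ 53. Since 14 = 8 + 4 + 2, 5^14 ≡ 53·45·25: 53·45 = 2385 ≡ 7, then 7·25 = 175 ≡ 1. So 5^14 ≡ 1 (mod 58).
So φ(1) = φ(5) = 1 while 1 ≠ 5, hence φ is not injective, hence not bijective.
Since φ is not bijective, we determine |image(φ)|. Computing x^14 mod 58 for each x (by repeated squaring, reducing mod 58 at every step), the values φ(0), φ(1), …, φ(57) are: 0, 1, 28, 57, 30, 1, 30, 1, 28, 1, 28, 57, 28, 1, 28, 57, 30, 57, 28, 57, 30, 57, 30, 1, 30, 1, 28, 57, 30, 29, 30, 57, 28, 1, 30, 1, 30, 57, 30, 57, 28, 57, 30, 57, 28, 1, 28, 57, 28, 1, 28, 1, 30, 1, 30, 57, 28, 1.
The distinct values are {0, 1, 28, 29, 30, 57}; there are 6 of them.

6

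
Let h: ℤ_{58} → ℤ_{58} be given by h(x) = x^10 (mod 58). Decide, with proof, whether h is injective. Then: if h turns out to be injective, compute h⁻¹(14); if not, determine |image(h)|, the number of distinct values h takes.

30

h(28): Repeated squaring mod 58: 28^1 ≡ 28, 28^2 ≡ 28² = 784 ≡ 30, 28^4 ≡ 30² = 900 ≡ 30, 28^8 ≡ 30² = 900 ≡ 30. Since 10 = 8 + 2, 28^10 ≡ 30·30: 30·30 = 900 ≡ 30. So 28^10 ≡ 30 (mod 58).
h(30): Repeated squaring mod 58: 30^1 ≡ 30, 30^2 ≡ 30² = 900 ≡ 30, 30^4 ≡ 30² = 900 ≡ 30, 30^8 ≡ 30² = 900 ≡ 30. Since 10 = 8 + 2, 30^10 ≡ 30·30: 30·30 = 900 ≡ 30. So 30^10 ≡ 30 (mod 58).
So h(28) = h(30) = 30 while 28 ≠ 30, hence h is not injective.
Since h is not injective, we determine |image(h)|. Computing x^10 mod 58 for each x (by repeated squaring, reducing mod 58 at every step), the values h(0), h(1), …, h(57) are: 0, 1, 38, 5, 52, 49, 16, 53, 4, 25, 6, 51, 28, 7, 42, 13, 36, 57, 22, 35, 54, 33, 24, 45, 20, 23, 34, 9, 30, 29, 30, 9, 34, 23, 20, 45, 24, 33, 54, 35, 22, 57, 36, 13, 42, 7, 28, 51, 6, 25, 4, 53, 16, 49, 52, 5, 38, 1.
The distinct values are {0, 1, 4, 5, 6, 7, 9, 13, 16, 20, 22, 23, 24, 25, 28, 29, 30, 33, 34, 35, 36, 38, 42, 45, 49, 51, 52, 53, 54, 57}; there are 30 of them.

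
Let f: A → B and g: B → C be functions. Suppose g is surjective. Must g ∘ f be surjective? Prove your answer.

not surjective

No. Take A = {1}, B = C = {1, 2}, f(1) = 1, and g = identity (surjective).
Then (g ∘ f)(1) = 1, and 2 ∈ C has no preimage under g ∘ f, so g ∘ f is not surjective.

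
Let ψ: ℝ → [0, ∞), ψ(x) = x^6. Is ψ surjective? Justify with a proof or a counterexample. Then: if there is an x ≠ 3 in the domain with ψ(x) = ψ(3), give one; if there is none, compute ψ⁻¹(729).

For any y ∈ [0, ∞), x = y^{1/6} ∈ ℝ satisfies x^6 = y, so ψ is surjective.
For the follow-up, such an x exists: taking x = −3 ∈ ℝ gives ψ(−3) = 729 = ψ(3) with −3 ≠ 3.

-3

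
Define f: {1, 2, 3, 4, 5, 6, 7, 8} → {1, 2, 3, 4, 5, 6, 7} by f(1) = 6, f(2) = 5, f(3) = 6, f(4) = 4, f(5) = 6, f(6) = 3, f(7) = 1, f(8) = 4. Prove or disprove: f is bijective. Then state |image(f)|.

5

f(1) = 6 = f(3) with 1 ≠ 3, so f is not injective, hence not bijective.
The image of f is {1, 3, 4, 5, 6}, which has 5 elements.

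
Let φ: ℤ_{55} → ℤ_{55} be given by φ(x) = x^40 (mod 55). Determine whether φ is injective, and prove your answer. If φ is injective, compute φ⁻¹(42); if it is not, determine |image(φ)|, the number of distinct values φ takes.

φ(1) = 1^40 = 1.
φ(2): Repeated squaring mod 55: 2^1 ≡ 2, 2^2 ≡ 2² = 4, 2^4 ≡ 4² = 16, 2^8 ≡ 16² = 256 ≡ 36, 2^16 ≡ 36² = 1296 ≡ 31, 2^32 ≡ 31² = 961 ≡ 26. Since 40 = 32 + 8, 2^40 ≡ 26·36: 26·36 = 936 ≡ 1. So 2^40 ≡ 1 (mod 55).
So φ(1) = φ(2) = 1 while 1 ≠ 2, hence φ is not injective.
Since φ is not injective, we determine |image(φ)|. Computing x^40 mod 55 for each x (by repeated squaring, reducing mod 55 at every step), the values φ(0), φ(1), …, φ(54) are: 0, 1, 1, 1, 1, 45, 1, 1, 1, 1, 45, 11, 1, 1, 1, 45, 1, 1, 1, 1, 45, 1, 11, 1, 1, 45, 1, 1, 1, 1, 45, 1, 1, 11, 1, 45, 1, 1, 1, 1, 45, 1, 1, 1, 11, 45, 1, 1, 1, 1, 45, 1, 1, 1, 1.
The distinct values are {0, 1, 11, 45}; there are 4 of them.

4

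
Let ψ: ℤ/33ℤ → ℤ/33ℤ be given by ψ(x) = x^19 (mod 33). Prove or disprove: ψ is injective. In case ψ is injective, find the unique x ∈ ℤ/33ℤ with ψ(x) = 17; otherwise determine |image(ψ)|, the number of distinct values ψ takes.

2

Computing x^19 mod 33 for each x (by repeated squaring, reducing mod 33 at every step), the values ψ(0), ψ(1), …, ψ(32) are: 0, 1, 17, 15, 25, 20, 24, 19, 29, 27, 10, 11, 12, 28, 26, 3, 31, 2, 30, 7, 5, 21, 22, 23, 6, 4, 14, 9, 13, 8, 18, 16, 32.
Every element of ℤ/33ℤ appears exactly once in this list, so ψ is a bijection, and in particular injective.
Since ψ is injective, we read off the preimage of 17 from the same table: ψ(2) = 17, so ψ⁻¹(17) = 2.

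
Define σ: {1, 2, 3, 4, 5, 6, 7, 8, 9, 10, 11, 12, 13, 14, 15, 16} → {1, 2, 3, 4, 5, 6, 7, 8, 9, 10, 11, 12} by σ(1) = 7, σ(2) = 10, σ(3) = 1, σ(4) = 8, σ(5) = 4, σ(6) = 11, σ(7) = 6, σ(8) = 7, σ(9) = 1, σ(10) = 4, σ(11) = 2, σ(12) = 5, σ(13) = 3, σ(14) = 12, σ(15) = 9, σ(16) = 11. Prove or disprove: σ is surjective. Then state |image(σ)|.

12

Every element of the codomain has a preimage: 1 = σ(3), 2 = σ(11), 3 = σ(13), 4 = σ(5), 5 = σ(12), 6 = σ(7), 7 = σ(1), 8 = σ(4), 9 = σ(15), 10 = σ(2), 11 = σ(6), 12 = σ(14).
So σ is surjective.
The image of σ is {1, 2, 3, 4, 5, 6, 7, 8, 9, 10, 11, 12}, which has 12 elements.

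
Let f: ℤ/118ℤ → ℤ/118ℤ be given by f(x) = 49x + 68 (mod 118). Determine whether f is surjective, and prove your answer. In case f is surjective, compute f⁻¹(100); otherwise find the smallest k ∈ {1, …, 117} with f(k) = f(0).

Since gcd(49, 118) = 1, 49 is invertible modulo 118. Euclid's algorithm: 118 = 2·49 + 20, 49 = 2·20 + 9, 20 = 2·9 + 2, 9 = 4·2 + 1; back-substituting gives 1 = 53·49 − 22·118, so 49⁻¹ ≡ 53 (mod 118).
Then y ↦ 53(y − 68) is a two-sided inverse to f, so every y ∈ ℤ/118ℤ has a preimage.
So f is surjective.
Since f is surjective, we compute f⁻¹(100): solve 49x + 68 ≡ 100 (mod 118), i.e. 49x ≡ 32 (mod 118).
Multiplying by 49⁻¹ = 53 gives x ≡ 53·32 = 1696 = 14·118 + 44 ≡ 44 (mod 118).
Check: f(44) = 49·44 + 68 = 2224 = 18·118 + 100 ≡ 100 (mod 118).

44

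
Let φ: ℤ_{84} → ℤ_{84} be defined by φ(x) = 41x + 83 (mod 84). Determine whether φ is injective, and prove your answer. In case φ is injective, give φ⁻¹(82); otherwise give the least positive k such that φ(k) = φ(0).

43

Suppose φ(a) = φ(b) in ℤ_{84}. Then 41a + 83 ≡ 41b + 83 (mod 84), thus 41(a − b) ≡ 0 (mod 84).
Since gcd(41, 84) = 1, 41 is invertible modulo 84, so a − b ≡ 0 (mod 84), i.e. a = b.
Hence φ is injective.
We now compute 41⁻¹ mod 84 explicitly. Euclid's algorithm: 84 = 2·41 + 2, 41 = 20·2 + 1; back-substituting gives 1 = 41·41 − 20·84, so 41⁻¹ ≡ 41 (mod 84).
Since φ is injective, we find φ⁻¹(82): we need 41x ≡ 82 − 83 ≡ 83 (mod 84). Using 41⁻¹ = 41: x ≡ 41·83 = 3403 = 40·84 + 43, so x = 43.
Check: φ(43) = 41·43 + 83 = 1846 = 21·84 + 82 ≡ 82 (mod 84).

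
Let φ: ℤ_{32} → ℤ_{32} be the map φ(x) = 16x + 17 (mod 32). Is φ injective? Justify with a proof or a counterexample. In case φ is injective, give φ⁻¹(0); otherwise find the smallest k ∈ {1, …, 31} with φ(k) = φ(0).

2

Recall that φ is injective if φ(x_1) = φ(x_2) implies x_1 = x_2.
We have gcd(16, 32) = 16 > 1. Taking x_1 = 0 and x_2 = 2: φ(0) = 17 and φ(2) = 16·2 + 17 = 49 ≡ 17 (mod 32).
So φ(0) = φ(2) while 0 ≠ 2, so φ is not injective.
Since φ is not injective, we find the least positive k with φ(k) = φ(0): this means 16k ≡ 0 (mod 32), i.e. 32 ∣ 16k. Since gcd(16, 32) = 16, dividing through by 16 this holds exactly when 2 ∣ k.
The smallest positive such k is 2.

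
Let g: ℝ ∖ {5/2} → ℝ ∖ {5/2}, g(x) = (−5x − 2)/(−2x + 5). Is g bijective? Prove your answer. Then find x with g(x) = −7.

Suppose g(u) = g(v). Cross-multiplying: (−5u − 2)(−2v + 5) = (−5v − 2)(−2u + 5).
Expanding both sides and cancelling the symmetric terms leaves −29·(u − v) = 0. Since −29 ≠ 0, u = v. So g is injective.
For any y ≠ 5/2, solving y(−2x + 5) = −5x − 2 for x gives a well-defined x ≠ 5/2. So g is surjective.
Thus g is bijective.
Solving g(x) = −7: cross-multiplying gives −5x − 2 = −7(−2x + 5), which rearranges to −19x = −33, so x = 33/19.

33/19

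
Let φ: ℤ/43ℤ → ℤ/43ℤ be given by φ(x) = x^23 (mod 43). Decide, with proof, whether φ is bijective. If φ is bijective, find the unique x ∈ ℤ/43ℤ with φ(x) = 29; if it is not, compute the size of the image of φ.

33

Since 43 is prime, the nonzero elements of ℤ/43ℤ form a cyclic group of order 42.
As gcd(23, 42) = 1, raising to the 23rd power is a bijection on this group: if s^23 ≡ t^23 then (st^{−1})^23 = 1, and the only element of order dividing gcd(23, 42) = 1 is 1, so s = t.
With φ(0) = 0 this makes φ injective on all of ℤ/43ℤ, hence bijective (finite equal-size domain and codomain). In particular φ is bijective.
Since φ is bijective, we find the preimage of 29. The inverse of x ↦ x^23 on (ℤ/43ℤ)^× is x ↦ x^11, because 23·11 = 253 = 6·42 + 1 ≡ 1 (mod 42) and x^{42} = 1 for x ≠ 0 (Fermat). So φ⁻¹(29) = 29^11 mod 43.
Repeated squaring mod 43: 29^1 ≡ 29, 29^2 ≡ 29² = 841 ≡ 24, 29^4 ≡ 24² = 576 ≡ 17, 29^8 ≡ 17² = 289 ≡ 31. Since 11 = 8 + 2 + 1, 29^11 ≡ 31·24·29: 31·24 = 744 ≡ 13, then 13·29 = 377 ≡ 33. So 29^11 ≡ 33 (mod 43).
Hence φ⁻¹(29) = 33.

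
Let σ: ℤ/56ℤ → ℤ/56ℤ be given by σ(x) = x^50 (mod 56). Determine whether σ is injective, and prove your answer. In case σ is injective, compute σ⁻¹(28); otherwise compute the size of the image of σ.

8

σ(6): Repeated squaring mod 56: 6^1 ≡ 6, 6^2 ≡ 6² = 36, 6^4 ≡ 36² = 1296 ≡ 8, 6^8 ≡ 8² = 64 ≡ 8, 6^16 ≡ 8² = 64 ≡ 8, 6^32 ≡ 8² = 64 ≡ 8. Since 50 = 32 + 16 + 2, 6^50 ≡ 8·8·36: 8·8 = 64 ≡ 8, then 8·36 = 288 ≡ 8. So 6^50 ≡ 8 (mod 56).
σ(8): Repeated squaring mod 56: 8^1 ≡ 8, 8^2 ≡ 8² = 64 ≡ 8, 8^4 ≡ 8² = 64 ≡ 8, 8^8 ≡ 8² = 64 ≡ 8, 8^16 ≡ 8² = 64 ≡ 8, 8^32 ≡ 8² = 64 ≡ 8. Since 50 = 32 + 16 + 2, 8^50 ≡ 8·8·8: 8·8 = 64 ≡ 8, then 8·8 = 64 ≡ 8. So 8^50 ≡ 8 (mod 56).
So σ(6) = σ(8) = 8 while 6 ≠ 8, hence σ is not injective.
Since σ is not injective, we determine |image(σ)|. Computing x^50 mod 56 for each x (by repeated squaring, reducing mod 56 at every step), the values σ(0), σ(1), …, σ(55) are: 0, 1, 32, 9, 16, 25, 8, 49, 8, 25, 16, 9, 32, 1, 0, 1, 32, 9, 16, 25, 8, 49, 8, 25, 16, 9, 32, 1, 0, 1, 32, 9, 16, 25, 8, 49, 8, 25, 16, 9, 32, 1, 0, 1, 32, 9, 16, 25, 8, 49, 8, 25, 16, 9, 32, 1.
The distinct values are {0, 1, 8, 9, 16, 25, 32, 49}; there are 8 of them.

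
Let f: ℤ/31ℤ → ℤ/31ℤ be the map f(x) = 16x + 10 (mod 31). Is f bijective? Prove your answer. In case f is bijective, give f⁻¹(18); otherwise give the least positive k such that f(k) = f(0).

16

By definition, injectivity means: for all s, t in the domain, f(s) = f(t) implies s = t.
Suppose f(s) = f(t) in ℤ/31ℤ. Then 16s + 10 ≡ 16t + 10 (mod 31), therefore 16(s − t) ≡ 0 (mod 31).
Since gcd(16, 31) = 1, 16 is invertible modulo 31, hence s − t ≡ 0 (mod 31), i.e. s = t.
We now compute 16⁻¹ mod 31 explicitly. Euclid's algorithm: 31 = 1·16 + 15, 16 = 1·15 + 1; back-substituting gives 1 = 2·16 − 1·31, so 16⁻¹ ≡ 2 (mod 31).
Then y ↦ 2(y − 10) is a two-sided inverse to f, so every y ∈ ℤ/31ℤ has a preimage.
Therefore f is bijective.
Since f is bijective, we compute f⁻¹(18): solve 16x + 10 ≡ 18 (mod 31), i.e. 16x ≡ 8 (mod 31).
Multiplying by 16⁻¹ = 2 gives x ≡ 2·8 = 16 ≡ 16 (mod 31).
Check: f(16) = 16·16 + 10 = 266 = 8·31 + 18 ≡ 18 (mod 31).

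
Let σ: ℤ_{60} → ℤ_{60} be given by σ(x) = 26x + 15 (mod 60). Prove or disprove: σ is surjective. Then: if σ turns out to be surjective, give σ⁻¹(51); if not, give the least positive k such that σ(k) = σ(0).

Since gcd(26, 60) = 2, we have 26x ≡ 0 (mod 2) for all x, so σ(x) ≡ 1 (mod 2).
But 0 ≢ 1 (mod 2), so 0 ∈ ℤ_{60} has no preimage. Thus σ is not surjective.
Since σ is not surjective, we find the least positive k with σ(k) = σ(0): this means 26k ≡ 0 (mod 60), i.e. 60 ∣ 26k. Since gcd(26, 60) = 2, dividing through by 2 this holds exactly when 30 ∣ 13k, and as gcd(13, 30) = 1, exactly when 30 ∣ k.
The smallest positive such k is 30.

30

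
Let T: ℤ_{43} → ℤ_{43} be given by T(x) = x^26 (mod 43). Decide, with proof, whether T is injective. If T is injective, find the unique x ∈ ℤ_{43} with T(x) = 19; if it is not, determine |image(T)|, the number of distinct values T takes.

22

T(21): Repeated squaring mod 43: 21^1 ≡ 21, 21^2 ≡ 21² = 441 ≡ 11, 21^4 ≡ 11² = 121 ≡ 35, 21^8 ≡ 35² = 1225 ≡ 21, 21^16 ≡ 21² = 441 ≡ 11. Since 26 = 16 + 8 + 2, 21^26 ≡ 11·21·11: 11·21 = 231 ≡ 16, then 16·11 = 176 ≡ 4. So 21^26 ≡ 4 (mod 43).
T(22): Repeated squaring mod 43: 22^1 ≡ 22, 22^2 ≡ 22² = 484 ≡ 11, 22^4 ≡ 11² = 121 ≡ 35, 22^8 ≡ 35² = 1225 ≡ 21, 22^16 ≡ 21² = 441 ≡ 11. Since 26 = 16 + 8 + 2, 22^26 ≡ 11·21·11: 11·21 = 231 ≡ 16, then 16·11 = 176 ≡ 4. So 22^26 ≡ 4 (mod 43).
So T(21) = T(22) = 4 while 21 ≠ 22, so T is not injective.
Since T is not injective, we determine |image(T)|. Computing x^26 mod 43 for each x (by repeated squaring, reducing mod 43 at every step), the values T(0), T(1), …, T(42) are: 0, 1, 11, 15, 35, 14, 36, 6, 41, 10, 25, 16, 9, 31, 23, 38, 21, 40, 24, 13, 17, 4, 4, 17, 13, 24, 40, 21, 38, 23, 31, 9, 16, 25, 10, 41, 6, 36, 14, 35, 15, 11, 1.
The distinct values are {0, 1, 4, 6, 9, 10, 11, 13, 14, 15, 16, 17, 21, 23, 24, 25, 31, 35, 36, 38, 40, 41}; there are 22 of them.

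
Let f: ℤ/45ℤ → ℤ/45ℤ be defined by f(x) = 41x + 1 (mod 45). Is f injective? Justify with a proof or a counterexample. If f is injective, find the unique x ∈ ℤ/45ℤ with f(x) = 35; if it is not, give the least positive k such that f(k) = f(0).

If f(a) = f(b), then 41a ≡ 41b (mod 45). Because gcd(41, 45) = 1, we may cancel 41 to get a ≡ b (mod 45).
Thus f is injective.
We now compute 41⁻¹ mod 45 explicitly. Euclid's algorithm: 45 = 1·41 + 4, 41 = 10·4 + 1; back-substituting gives 1 = 11·41 − 10·45, so 41⁻¹ ≡ 11 (mod 45).
Since f is injective, we compute f⁻¹(35): solve 41x + 1 ≡ 35 (mod 45), i.e. 41x ≡ 34 (mod 45).
Multiplying by 41⁻¹ = 11 gives x ≡ 11·34 = 374 = 8·45 + 14 ≡ 14 (mod 45).
Check: f(14) = 41·14 + 1 = 575 = 12·45 + 35 ≡ 35 (mod 45).

14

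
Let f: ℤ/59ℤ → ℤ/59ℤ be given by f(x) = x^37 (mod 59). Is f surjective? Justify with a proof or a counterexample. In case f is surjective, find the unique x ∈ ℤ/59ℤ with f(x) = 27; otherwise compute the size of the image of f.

22

Since 59 is prime, the nonzero elements of ℤ/59ℤ form a cyclic group of order 58.
As gcd(37, 58) = 1, raising to the 37th power is a bijection on this group: if x_1^37 ≡ x_2^37 then (x_1x_2^{−1})^37 = 1, and the only element of order dividing gcd(37, 58) = 1 is 1, so x_1 = x_2.
With f(0) = 0 this makes f injective on all of ℤ/59ℤ, hence bijective (finite equal-size domain and codomain). In particular f is surjective.
Since f is surjective, we find the preimage of 27. The inverse of x ↦ x^37 on (ℤ/59ℤ)^× is x ↦ x^11, because 37·11 = 407 = 7·58 + 1 ≡ 1 (mod 58) and x^{58} = 1 for x ≠ 0 (Fermat). So f⁻¹(27) = 27^11 mod 59.
Repeated squaring mod 59: 27^1 ≡ 27, 27^2 ≡ 27² = 729 ≡ 21, 27^4 ≡ 21² = 441 ≡ 28, 27^8 ≡ 28² = 784 ≡ 17. Since 11 = 8 + 2 + 1, 27^11 ≡ 17·21·27: 17·21 = 357 ≡ 3, then 3·27 = 81 ≡ 22. So 27^11 ≡ 22 (mod 59).
Hence f⁻¹(27) = 22.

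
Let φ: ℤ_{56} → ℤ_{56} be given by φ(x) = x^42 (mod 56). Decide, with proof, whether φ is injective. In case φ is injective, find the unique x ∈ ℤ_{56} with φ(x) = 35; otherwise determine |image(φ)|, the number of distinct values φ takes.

φ(1) = 1^42 = 1.
φ(3): Repeated squaring mod 56: 3^1 ≡ 3, 3^2 ≡ 3² = 9, 3^4 ≡ 9² = 81 ≡ 25, 3^8 ≡ 25² = 625 ≡ 9, 3^16 ≡ 9² = 81 ≡ 25, 3^32 ≡ 25² = 625 ≡ 9. Since 42 = 32 + 8 + 2, 3^42 ≡ 9·9·9: 9·9 = 81 ≡ 25, then 25·9 = 225 ≡ 1. So 3^42 ≡ 1 (mod 56).
So φ(1) = φ(3) = 1 while 1 ≠ 3, thus φ is not injective.
Since φ is not injective, we determine |image(φ)|. Computing x^42 mod 56 for each x (by repeated squaring, reducing mod 56 at every step), the values φ(0), φ(1), …, φ(55) are: 0, 1, 8, 1, 8, 1, 8, 49, 8, 1, 8, 1, 8, 1, 0, 1, 8, 1, 8, 1, 8, 49, 8, 1, 8, 1, 8, 1, 0, 1, 8, 1, 8, 1, 8, 49, 8, 1, 8, 1, 8, 1, 0, 1, 8, 1, 8, 1, 8, 49, 8, 1, 8, 1, 8, 1.
The distinct values are {0, 1, 8, 49}; there are 4 of them.

4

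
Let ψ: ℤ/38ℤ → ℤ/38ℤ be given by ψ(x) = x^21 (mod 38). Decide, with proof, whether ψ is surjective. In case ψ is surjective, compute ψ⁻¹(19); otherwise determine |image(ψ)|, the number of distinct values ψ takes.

ψ(4): Repeated squaring mod 38: 4^1 ≡ 4, 4^2 ≡ 4² = 16, 4^4 ≡ 16² = 256 ≡ 28, 4^8 ≡ 28² = 784 ≡ 24, 4^16 ≡ 24² = 576 ≡ 6. Since 21 = 16 + 4 + 1, 4^21 ≡ 6·28·4: 6·28 = 168 ≡ 16, then 16·4 = 64 ≡ 26. So 4^21 ≡ 26 (mod 38).
ψ(6): Repeated squaring mod 38: 6^1 ≡ 6, 6^2 ≡ 6² = 36, 6^4 ≡ 36² = 1296 ≡ 4, 6^8 ≡ 4² = 16, 6^16 ≡ 16² = 256 ≡ 28. Since 21 = 16 + 4 + 1, 6^21 ≡ 28·4·6: 28·4 = 112 ≡ 36, then 36·6 = 216 ≡ 26. So 6^21 ≡ 26 (mod 38).
So ψ(4) = ψ(6) = 26 while 4 ≠ 6, thus ψ is not injective.
A non-injective map from the 38-element set ℤ/38ℤ to itself takes at most 37 distinct values, so it cannot be surjective. Therefore ψ is not surjective.
Since ψ is not surjective, we determine |image(ψ)|. Computing x^21 mod 38 for each x (by repeated squaring, reducing mod 38 at every step), the values ψ(0), ψ(1), …, ψ(37) are: 0, 1, 8, 27, 26, 11, 26, 1, 18, 7, 12, 1, 18, 31, 8, 31, 30, 11, 18, 19, 20, 27, 8, 7, 30, 7, 20, 37, 26, 31, 20, 37, 12, 27, 12, 11, 30, 37.
The distinct values are {0, 1, 7, 8, 11, 12, 18, 19, 20, 26, 27, 30, 31, 37}; there are 14 of them.

14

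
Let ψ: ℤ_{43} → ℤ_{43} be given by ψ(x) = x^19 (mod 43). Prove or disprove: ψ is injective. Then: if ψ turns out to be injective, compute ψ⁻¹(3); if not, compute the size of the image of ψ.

Since 43 is prime, the nonzero elements of ℤ_{43} form a cyclic group of order 42.
As gcd(19, 42) = 1, raising to the 19th power is a bijection on this group: if s^19 ≡ t^19 then (st^{−1})^19 = 1, and the only element of order dividing gcd(19, 42) = 1 is 1, so s = t.
With ψ(0) = 0 this makes ψ injective on all of ℤ_{43}, hence bijective (finite equal-size domain and codomain). In particular ψ is injective.
Since ψ is injective, we find the preimage of 3. The inverse of x ↦ x^19 on (ℤ_{43})^× is x ↦ x^31, because 19·31 = 589 = 14·42 + 1 ≡ 1 (mod 42) and x^{42} = 1 for x ≠ 0 (Fermat). So ψ⁻¹(3) = 3^31 mod 43.
Repeated squaring mod 43: 3^1 ≡ 3, 3^2 ≡ 3² = 9, 3^4 ≡ 9² = 81 ≡ 38, 3^8 ≡ 38² = 1444 ≡ 25, 3^16 ≡ 25² = 625 ≡ 23. Since 31 = 16 + 8 + 4 + 2 + 1, 3^31 ≡ 23·25·38·9·3: 23·25 = 575 ≡ 16, then 16·38 = 608 ≡ 6, then 6·9 = 54 ≡ 11, then 11·3 = 33. So 3^31 ≡ 33 (mod 43).
Hence ψ⁻¹(3) = 33.

33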